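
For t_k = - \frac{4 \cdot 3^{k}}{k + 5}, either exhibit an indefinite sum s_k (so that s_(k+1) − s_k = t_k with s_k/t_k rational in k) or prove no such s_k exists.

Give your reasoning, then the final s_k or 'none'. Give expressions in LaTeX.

not Gosper-summable; s_k does not exist

Step 1: r(k) = 3*(k + 5)/(k + 6).
Normal form (A,B,C) = (3*k + 15, k + 6, 1).
Set up (3*k + 15)·f(k+1) − (k + 5)·f(k) − (1) = 0.
Degrees (1,1,0) ⇒ d ≤ -1.
d = -1 < 0 ⇒ no nonzero polynomial f; not summable.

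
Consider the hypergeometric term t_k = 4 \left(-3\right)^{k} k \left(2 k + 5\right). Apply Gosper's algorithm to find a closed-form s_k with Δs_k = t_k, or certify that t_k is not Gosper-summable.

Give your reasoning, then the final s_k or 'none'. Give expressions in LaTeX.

s_k = \left(-3\right)^{k} \left(- 2 k^{2} - 2 k + 3\right)

t_(k+1)/t_k = -3*(k + 1)*(2*k + 7)/(k*(2*k + 5)).
Factor: A=-3; B=1; C=k**2 + 5*k/2.
Solve (-3)·f(k+1) − (1)·f(k) = k**2 + 5*k/2.
Bound: deg f ≤ 2.
Coefficient equations give f(k) = -(2*k**2 + 2*k - 3)/8.
Get s_k = R·t_k = (-3)**k*(-2*k**2 - 2*k + 3) with R(k) = B(k−1)f(k)/C(k) = -(2*k**2 + 2*k - 3)/(4*k*(2*k + 5)).
Verify: 4*(-3)**k*k*(2*k + 5) matches t_k.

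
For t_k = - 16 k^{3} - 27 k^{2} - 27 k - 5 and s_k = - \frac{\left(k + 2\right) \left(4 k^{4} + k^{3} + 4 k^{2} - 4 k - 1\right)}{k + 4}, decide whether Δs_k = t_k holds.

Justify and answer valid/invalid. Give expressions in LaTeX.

s_(k+1) = (-4*k**5 - 29*k**4 - 82*k**3 - 116*k**2 - 73*k - 12)/(k + 5)
s_(k+1) − s_k = (-16*k**5 - 147*k**4 - 410*k**3 - 526*k**2 - 351*k - 58)/(k**2 + 9*k + 20)
(s_(k+1) − s_k) − t_k = 2*(12*k**4 + 90*k**3 + 131*k**2 + 117*k + 21)/(k**2 + 9*k + 20)

Invalid: residual \frac{2 \left(12 k^{4} + 90 k^{3} + 131 k^{2} + 117 k + 21\right)}{k^{2} + 9 k + 20} ≠ 0.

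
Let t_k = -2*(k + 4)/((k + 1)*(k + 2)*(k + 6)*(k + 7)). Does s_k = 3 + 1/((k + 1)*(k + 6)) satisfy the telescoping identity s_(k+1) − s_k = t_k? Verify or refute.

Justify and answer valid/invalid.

s_(k+1) = 3 + 1/((k + 2)*(k + 7))
s_(k+1) − s_k = 2*(-k - 4)/(k**4 + 16*k**3 + 83*k**2 + 152*k + 84)
(s_(k+1) − s_k) − t_k = 0

Valid: the claim telescopes to t_k.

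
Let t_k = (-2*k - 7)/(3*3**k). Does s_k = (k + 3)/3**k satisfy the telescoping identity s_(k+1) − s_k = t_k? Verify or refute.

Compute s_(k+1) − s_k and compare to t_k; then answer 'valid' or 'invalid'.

Invalid: residual 2/(3*3**k) ≠ 0.

s_(k+1) = (k + 4)/(3*3**k)
s_(k+1) − s_k = (-2*k - 5)/(3*3**k)
(s_(k+1) − s_k) − t_k = 2/(3*3**k)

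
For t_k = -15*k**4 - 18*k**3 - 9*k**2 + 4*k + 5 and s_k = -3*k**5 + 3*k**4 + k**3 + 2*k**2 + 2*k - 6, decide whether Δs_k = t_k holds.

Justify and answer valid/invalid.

s_(k+1) = -3*k**5 - 12*k**4 - 17*k**3 - 7*k**2 + 6*k - 1
s_(k+1) − s_k = -15*k**4 - 18*k**3 - 9*k**2 + 4*k + 5
(s_(k+1) − s_k) − t_k = 0

Valid — Δs_k = t_k.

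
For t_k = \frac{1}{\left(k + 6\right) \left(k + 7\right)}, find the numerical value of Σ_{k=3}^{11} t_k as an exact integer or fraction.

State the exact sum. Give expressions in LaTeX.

t_(k+1)/t_k = (k + 6)/(k + 8).
Gosper form: A/B · C(k+1)/C(k) with A=k + 6, B=k + 8, C=1.
Key eq: (k + 6)·f(k+1) = (k + 7)·f(k) + (1).
Bound: deg f ≤ 1.
Solving with deg f ≤ 1: f(k) = k/6.
R(k) = B(k−1)·f(k)/C(k) = k*(k + 7)/6; s_k = R·t_k = k/(6*(k + 6)).
s_(k+1) − s_k = 1/(k**2 + 13*k + 42) = t_k.
Sum = s_(12) − s_(3); s_(12) = 1/9, s_(3) = 1/18 ⇒ 1/18.

Σ = 1/18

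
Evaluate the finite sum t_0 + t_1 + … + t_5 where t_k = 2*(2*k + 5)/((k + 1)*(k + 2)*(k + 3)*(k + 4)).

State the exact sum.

Σ = 40/63

r(k) = (k + 1)*(2*k + 7)/((k + 5)*(2*k + 5)) after simplifying.
A = k + 1, B = k + 5, C = k + 5/2.
Solve (k + 1)·f(k+1) − (k + 4)·f(k) = k + 5/2.
From deg A=1, deg B=1, deg C=1: d=3.
Solve for f: f(k) = k*(k + 2)*(k + 4)/6 (degree 3 ≤ 3).
Then R = B(k−1)f/C = k*(k + 2)*(k + 4)**2/(3*(2*k + 5)), so s_k = R(k)·t_k = 2*k*(k + 4)/(3*(k**2 + 4*k + 3)).
Check: Δs_k = 2*(2*k + 5)/(k**4 + 10*k**3 + 35*k**2 + 50*k + 24). ✓
Evaluate s at k=6 and k=0: 40/63 and 0; difference 40/63.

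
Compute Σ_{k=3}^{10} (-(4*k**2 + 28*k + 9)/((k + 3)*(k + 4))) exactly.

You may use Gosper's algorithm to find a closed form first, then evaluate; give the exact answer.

t_(k+1)/t_k = (k + 3)*(28*k + 4*(k + 1)**2 + 37)/((k + 5)*(4*k**2 + 28*k + 9)).
Take A(k)=k + 3, B(k)=k + 5, C(k)=k**2 + 7*k + 9/4.
Set up (k + 3)·f(k+1) − (k + 4)·f(k) − (k**2 + 7*k + 9/4) = 0.
Bound: deg f ≤ 2.
Solving with deg f ≤ 2: f(k) = k*(4*k - 1)/4.
Get s_k = R·t_k = k*(1 - 4*k)/(k + 3) with R(k) = B(k−1)f(k)/C(k) = k*(k + 4)*(4*k - 1)/(4*k**2 + 28*k + 9).
Δs = (-4*k**2 - 28*k - 9)/(k**2 + 7*k + 12), as required.
Telescoping: Σ = s_(11) − s_(3) = -473/14 − (-11/2) = -198/7.

Σ = -198/7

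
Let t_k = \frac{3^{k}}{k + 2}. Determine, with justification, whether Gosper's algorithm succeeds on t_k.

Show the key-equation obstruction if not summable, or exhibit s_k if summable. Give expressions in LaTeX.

t_(k+1)/t_k = 3*(k + 2)/(k + 3).
Factor: A=3*k + 6; B=k + 3; C=1.
Solve (3*k + 6)·f(k+1) − (k + 2)·f(k) = 1.
d = -1 from the (1,1,0) case.
Negative degree bound (-1): no f exists, t_k not Gosper-summable.

No — negative degree bound, so no certificate f.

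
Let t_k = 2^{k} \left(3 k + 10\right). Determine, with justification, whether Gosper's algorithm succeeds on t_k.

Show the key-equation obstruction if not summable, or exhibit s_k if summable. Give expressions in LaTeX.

Yes. s_k = 2^{k} \left(3 k + 4\right).

The ratio is 2*(3*k + 13)/(3*k + 10).
So A=2 and B=1, with C=k + 10/3.
Solve (2)·f(k+1) − (1)·f(k) = k + 10/3.
Degrees (0,0,1) ⇒ d ≤ 1.
A polynomial solution: f(k) = (3*k + 4)/3.
Certificate R = B(k−1)f/C = (3*k + 4)/(3*k + 10) gives s_k = 2**k*(3*k + 4).
Δs = 2**k*(3*k + 10), as required.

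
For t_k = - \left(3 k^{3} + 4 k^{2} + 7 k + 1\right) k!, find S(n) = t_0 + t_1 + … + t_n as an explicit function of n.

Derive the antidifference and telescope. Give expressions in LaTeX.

Compute t_(k+1)/t_k: get (3*k**4 + 16*k**3 + 37*k**2 + 39*k + 15)/(3*k**3 + 4*k**2 + 7*k + 1).
So A=k + 1 and B=1, with C=k**3 + 4*k**2/3 + 7*k/3 + 1/3.
Solve (k + 1)·f(k+1) − (1)·f(k) = k**3 + 4*k**2/3 + 7*k/3 + 1/3.
Bound: deg f ≤ 2.
Solving with deg f ≤ 2: f(k) = k*(3*k - 2)/3.
Then R = B(k−1)f/C = k*(3*k - 2)/(3*k**3 + 4*k**2 + 7*k + 1), so s_k = R(k)·t_k = -k*(3*k - 2)*factorial(k).
s_(k+1) − s_k = -(3*k**3 + 4*k**2 + 7*k + 1)*factorial(k) = t_k.
Evaluate: s_(n+1) = -(n + 1)*(3*n + 1)*factorial(n + 1); subtract s_(0) = 0 ⇒ S(n) = -(n + 1)*(3*n + 1)*factorial(n + 1).

S(n) = - \left(n + 1\right) \left(3 n + 1\right) \left(n + 1\right)!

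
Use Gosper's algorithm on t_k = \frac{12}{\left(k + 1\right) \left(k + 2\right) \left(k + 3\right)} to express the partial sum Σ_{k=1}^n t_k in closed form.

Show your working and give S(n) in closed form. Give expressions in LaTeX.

S(n) = \frac{n \left(n + 5\right)}{n^{2} + 5 n + 6}

t_(k+1)/t_k = (k + 1)/(k + 4).
Gosper form: A/B · C(k+1)/C(k) with A=k + 1, B=k + 4, C=1.
Need (k + 1)·f(k+1) − (k + 3)·f(k) = 1.
Bound: deg f ≤ 2.
A polynomial solution: f(k) = k*(k + 3)/4.
R(k) = B(k−1)·f(k)/C(k) = k*(k + 3)**2/4; s_k = R·t_k = 3*k*(k + 3)/((k + 1)*(k + 2)).
Check: Δs_k = 12/(k**3 + 6*k**2 + 11*k + 6). ✓
Evaluate: s_(n+1) = 3*(n**2 + 5*n + 4)/(n**2 + 5*n + 6); subtract s_(1) = 2 ⇒ S(n) = n*(n + 5)/(n**2 + 5*n + 6).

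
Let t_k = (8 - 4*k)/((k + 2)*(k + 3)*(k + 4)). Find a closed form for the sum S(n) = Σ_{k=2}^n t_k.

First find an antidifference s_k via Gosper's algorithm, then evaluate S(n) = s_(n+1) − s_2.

S(n) = 2*(-n**2 + 3*n - 2)/(5*(n**2 + 7*n + 12))

t_(k+1)/t_k = (k - 1)*(k + 2)/((k - 2)*(k + 5)).
A = k + 2, B = k + 5, C = k - 2.
Need (k + 2)·f(k+1) − (k + 4)·f(k) = k - 2.
d = 2 from the (1,1,1) case.
Solving with deg f ≤ 2: f(k) = -k.
Get s_k = R·t_k = 4*k/((k + 2)*(k + 3)) with R(k) = B(k−1)f(k)/C(k) = -k*(k + 4)/(k - 2).
Verify: 4*(2 - k)/(k**3 + 9*k**2 + 26*k + 24) matches t_k.
Telescope: S(n) = s_(n+1) − s_(2) = 4*(n + 1)/(n**2 + 7*n + 12) − (2/5) = 2*(-n**2 + 3*n - 2)/(5*(n**2 + 7*n + 12)).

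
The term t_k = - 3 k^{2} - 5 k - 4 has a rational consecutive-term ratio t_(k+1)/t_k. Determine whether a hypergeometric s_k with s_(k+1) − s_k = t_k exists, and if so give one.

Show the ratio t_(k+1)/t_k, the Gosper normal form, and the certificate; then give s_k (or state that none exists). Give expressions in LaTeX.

t_(k+1)/t_k = (3*k**2 + 11*k + 12)/(3*k**2 + 5*k + 4).
Normal form (A,B,C) = (1, 1, k**2 + 5*k/3 + 4/3).
Need (1)·f(k+1) − (1)·f(k) = k**2 + 5*k/3 + 4/3.
deg f ≤ 3 (via 0,0,2).
A polynomial solution: f(k) = k*(k**2 + k + 2)/3.
R(k) = B(k−1)·f(k)/C(k) = k*(k**2 + k + 2)/(3*k**2 + 5*k + 4); s_k = R·t_k = k*(-k**2 - k - 2).
Verify: -3*k**2 - 5*k - 4 matches t_k.

s_k = k \left(- k^{2} - k - 2\right)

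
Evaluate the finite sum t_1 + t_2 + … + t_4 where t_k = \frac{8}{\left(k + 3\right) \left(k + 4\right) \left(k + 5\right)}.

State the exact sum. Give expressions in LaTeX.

Σ = 13/90

Compute t_(k+1)/t_k: get (k + 3)/(k + 6).
A = k + 3, B = k + 6, C = 1.
Solve (k + 3)·f(k+1) − (k + 5)·f(k) = 1.
Bound: deg f ≤ 2.
A polynomial solution: f(k) = k*(k + 7)/24.
Then R = B(k−1)f/C = k*(k + 5)*(k + 7)/24, so s_k = R(k)·t_k = k*(k + 7)/(3*(k + 3)*(k + 4)).
Verify: 8/(k**3 + 12*k**2 + 47*k + 60) matches t_k.
Telescoping: Σ = s_(5) − s_(1) = 5/18 − (2/15) = 13/90.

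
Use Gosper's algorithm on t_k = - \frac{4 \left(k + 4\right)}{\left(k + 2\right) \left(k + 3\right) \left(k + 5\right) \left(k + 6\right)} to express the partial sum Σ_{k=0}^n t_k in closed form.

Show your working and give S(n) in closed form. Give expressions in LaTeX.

S(n) = \frac{- n^{2} - 9 n - 8}{5 \left(n^{2} + 9 n + 18\right)}

t_(k+1)/t_k = (k + 2)*(k + 5)**2/((k + 4)**2*(k + 7)).
Gosper form: A/B · C(k+1)/C(k) with A=k + 2, B=k + 7, C=k**2 + 8*k + 16.
Solve (k + 2)·f(k+1) − (k + 6)·f(k) = k**2 + 8*k + 16.
From deg A=1, deg B=1, deg C=2: d=4.
Solve for f: f(k) = k*(k + 3)*(k + 4)*(k + 7)/20 (degree 4 ≤ 4).
Then R = B(k−1)f/C = k*(k + 3)*(k + 6)*(k + 7)/(20*(k + 4)), so s_k = R(k)·t_k = k*(-k - 7)/(5*(k**2 + 7*k + 10)).
Check: Δs_k = 4*(-k - 4)/(k**4 + 16*k**3 + 91*k**2 + 216*k + 180). ✓
Evaluate: s_(n+1) = (-n**2 - 9*n - 8)/(5*(n**2 + 9*n + 18)); subtract s_(0) = 0 ⇒ S(n) = (-n**2 - 9*n - 8)/(5*(n**2 + 9*n + 18)).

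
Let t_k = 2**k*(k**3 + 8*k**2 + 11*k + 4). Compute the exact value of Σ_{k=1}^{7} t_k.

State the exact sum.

The ratio is 2*(k**3 + 11*k**2 + 30*k + 24)/(k**3 + 8*k**2 + 11*k + 4).
So A=2 and B=1, with C=k**3 + 8*k**2 + 11*k + 4.
f must satisfy (2)·f(k+1) − (1)·f(k) = k**3 + 8*k**2 + 11*k + 4.
From deg A=0, deg B=0, deg C=3: d=3.
Solving with deg f ≤ 3: f(k) = k**3 + 2*k**2 - 3*k + 4.
Certificate R = B(k−1)f/C = (k**3 + 2*k**2 - 3*k + 4)/((k + 1)*(k**2 + 7*k + 4)) gives s_k = 2**k*(k**3 + 2*k**2 - 3*k + 4).
Check: Δs_k = 2**k*(k**3 + 8*k**2 + 11*k + 4). ✓
Evaluate s at k=8 and k=1: 158720 and 8; difference 158712.

Σ = 158712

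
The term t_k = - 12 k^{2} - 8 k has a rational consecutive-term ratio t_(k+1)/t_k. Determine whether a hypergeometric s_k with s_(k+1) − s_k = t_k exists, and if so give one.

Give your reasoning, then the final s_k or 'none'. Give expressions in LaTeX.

s_k = 2 k \left(- 2 k^{2} + k + 1\right)

t_(k+1)/t_k = (3*k**2 + 8*k + 5)/(k*(3*k + 2)).
Factor: A=1; B=1; C=k**2 + 2*k/3.
Need (1)·f(k+1) − (1)·f(k) = k**2 + 2*k/3.
d = 3 from the (0,0,2) case.
Coefficient equations give f(k) = k*(k - 1)*(2*k + 1)/6.
So s_k = (B(k−1)f/C)·t_k = ((k - 1)*(2*k + 1)/(2*(3*k + 2)))·t_k = 2*k*(-2*k**2 + k + 1).
Δs = 4*k*(-3*k - 2), as required.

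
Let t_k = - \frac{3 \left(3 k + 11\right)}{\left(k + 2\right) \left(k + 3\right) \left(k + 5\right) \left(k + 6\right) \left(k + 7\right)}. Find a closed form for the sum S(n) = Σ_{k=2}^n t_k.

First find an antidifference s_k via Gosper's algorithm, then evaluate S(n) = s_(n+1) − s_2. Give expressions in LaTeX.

r(k) = (k + 2)*(k + 5)*(3*k + 14)/((k + 4)*(k + 8)*(3*k + 11)) after simplifying.
Factor: A=k + 2; B=k + 8; C=k**2 + 23*k/3 + 44/3.
f must satisfy (k + 2)·f(k+1) − (k + 7)·f(k) = k**2 + 23*k/3 + 44/3.
d = 5 from the (1,1,2) case.
Coefficient equations give f(k) = k*(k + 3)*(k + 4)*(k**2 + 13*k + 52)/180.
Then R = B(k−1)f/C = k*(k + 3)*(k + 7)*(k**2 + 13*k + 52)/(60*(3*k + 11)), so s_k = R(k)·t_k = k*(-k**2 - 13*k - 52)/(20*(k**3 + 13*k**2 + 52*k + 60)).
Δs = 3*(-3*k - 11)/(k**5 + 23*k**4 + 203*k**3 + 853*k**2 + 1692*k + 1260), as required.
s_(n+1) = (-n**3 - 16*n**2 - 81*n - 66)/(20*(n**3 + 16*n**2 + 81*n + 126)) and s_(2) = -41/1120, so S(n) = 3*(-n**3 - 16*n**2 - 81*n + 98)/(224*(n**3 + 16*n**2 + 81*n + 126)).

S(n) = \frac{3 \left(- n^{3} - 16 n^{2} - 81 n + 98\right)}{224 \left(n^{3} + 16 n^{2} + 81 n + 126\right)}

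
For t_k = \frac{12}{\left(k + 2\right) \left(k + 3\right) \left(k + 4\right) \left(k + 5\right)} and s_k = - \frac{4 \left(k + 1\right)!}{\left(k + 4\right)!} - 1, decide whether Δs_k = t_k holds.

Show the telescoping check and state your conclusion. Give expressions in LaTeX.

s_(k+1) = -4*factorial(k + 2)/factorial(k + 5) - 1
s_(k+1) − s_k = 12/((k + 2)*(k + 3)*(k + 4)*(k + 5))
(s_(k+1) − s_k) − t_k = 0

Valid — Δs_k = t_k.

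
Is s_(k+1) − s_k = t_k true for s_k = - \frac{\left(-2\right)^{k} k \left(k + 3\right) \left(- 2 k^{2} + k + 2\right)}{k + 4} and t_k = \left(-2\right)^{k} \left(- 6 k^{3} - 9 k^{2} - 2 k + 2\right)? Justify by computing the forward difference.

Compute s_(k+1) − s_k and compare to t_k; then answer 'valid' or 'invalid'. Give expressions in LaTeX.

Invalid: residual \frac{\left(-2\right)^{k} \left(6 k^{4} + 35 k^{3} + 37 k^{2} + 4 k - 8\right)}{k^{2} + 9 k + 20} ≠ 0.

s_(k+1) = 2*(-2)**k*(k + 1)*(k + 4)*(k - 2*(k + 1)**2 + 3)/(k + 5)
s_(k+1) − s_k = (-2)**k*(-6*k**5 - 57*k**4 - 168*k**3 - 159*k**2 - 18*k + 32)/(k**2 + 9*k + 20)
(s_(k+1) − s_k) − t_k = (-2)**k*(6*k**4 + 35*k**3 + 37*k**2 + 4*k - 8)/(k**2 + 9*k + 20)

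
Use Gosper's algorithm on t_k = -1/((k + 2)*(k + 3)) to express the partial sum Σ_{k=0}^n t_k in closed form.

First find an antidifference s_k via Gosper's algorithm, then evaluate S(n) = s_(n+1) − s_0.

S(n) = (-n - 1)/(2*(n + 3))

Ratio r(k) = (k + 2)/(k + 4).
Take A(k)=k + 2, B(k)=k + 4, C(k)=1.
f must satisfy (k + 2)·f(k+1) − (k + 3)·f(k) = 1.
d = 1 from the (1,1,0) case.
Solving with deg f ≤ 1: f(k) = k/2.
Then R = B(k−1)f/C = k*(k + 3)/2, so s_k = R(k)·t_k = -k/(2*k + 4).
Δs = -1/(k**2 + 5*k + 6), as required.
Σ_(k=0)^n t_k = s_(n+1) − s_(0) = ((-n - 1)/(2*(n + 3))) − (0), i.e. (-n - 1)/(2*(n + 3)).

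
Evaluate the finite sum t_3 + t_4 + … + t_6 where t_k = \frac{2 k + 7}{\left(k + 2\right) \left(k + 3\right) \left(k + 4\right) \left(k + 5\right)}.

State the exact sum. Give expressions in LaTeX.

Σ = 64/3465

Compute t_(k+1)/t_k: get (k + 2)*(2*k + 9)/((k + 6)*(2*k + 7)).
A = k + 2, B = k + 6, C = k + 7/2.
Key eq: (k + 2)·f(k+1) = (k + 5)·f(k) + (k + 7/2).
Bound: deg f ≤ 3.
Solving with deg f ≤ 3: f(k) = k*(k + 3)*(k + 6)/16.
Get s_k = R·t_k = k*(k + 6)/(8*(k**2 + 6*k + 8)) with R(k) = B(k−1)f(k)/C(k) = k*(k + 3)*(k + 5)*(k + 6)/(8*(2*k + 7)).
Δs = (2*k + 7)/(k**4 + 14*k**3 + 71*k**2 + 154*k + 120), as required.
Sum = s_(7) − s_(3); s_(7) = 91/792, s_(3) = 27/280 ⇒ 64/3465.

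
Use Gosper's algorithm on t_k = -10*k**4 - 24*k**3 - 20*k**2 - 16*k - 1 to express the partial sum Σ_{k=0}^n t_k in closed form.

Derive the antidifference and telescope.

S(n) = -2*n**5 - 11*n**4 - 22*n**3 - 24*n**2 - 12*n - 1

Compute t_(k+1)/t_k: get (10*k**4 + 64*k**3 + 152*k**2 + 168*k + 71)/(10*k**4 + 24*k**3 + 20*k**2 + 16*k + 1).
Factor: A=1; B=1; C=k**4 + 12*k**3/5 + 2*k**2 + 8*k/5 + 1/10.
f must satisfy (1)·f(k+1) − (1)·f(k) = k**4 + 12*k**3/5 + 2*k**2 + 8*k/5 + 1/10.
deg f ≤ 5 (via 0,0,4).
Match coefficients ⇒ f(k) = k*(2*k**4 + k**3 - 2*k**2 + 4*k - 4)/10.
Certificate R = B(k−1)f/C = k*(2*k**4 + k**3 - 2*k**2 + 4*k - 4)/(10*k**4 + 24*k**3 + 20*k**2 + 16*k + 1) gives s_k = k*(-2*k**4 - k**3 + 2*k**2 - 4*k + 4).
s_(k+1) − s_k = -10*k**4 - 24*k**3 - 20*k**2 - 16*k - 1 = t_k.
Telescope: S(n) = s_(n+1) − s_(0) = -2*n**5 - 11*n**4 - 22*n**3 - 24*n**2 - 12*n - 1 − (0) = -2*n**5 - 11*n**4 - 22*n**3 - 24*n**2 - 12*n - 1.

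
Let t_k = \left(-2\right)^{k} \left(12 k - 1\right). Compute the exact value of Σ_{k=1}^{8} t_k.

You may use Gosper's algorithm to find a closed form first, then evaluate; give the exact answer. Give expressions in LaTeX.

Ratio r(k) = 2*(-12*k - 11)/(12*k - 1).
So A=-2 and B=1, with C=k - 1/12.
Need (-2)·f(k+1) − (1)·f(k) = k - 1/12.
Bound: deg f ≤ 1.
Solving with deg f ≤ 1: f(k) = -(4*k - 3)/12.
R(k) = B(k−1)·f(k)/C(k) = -(4*k - 3)/(12*k - 1); s_k = R·t_k = (-2)**k*(3 - 4*k).
Check: Δs_k = (-2)**k*(12*k - 1). ✓
Sum = s_(9) − s_(1); s_(9) = 16896, s_(1) = 2 ⇒ 16894.

Σ = 16894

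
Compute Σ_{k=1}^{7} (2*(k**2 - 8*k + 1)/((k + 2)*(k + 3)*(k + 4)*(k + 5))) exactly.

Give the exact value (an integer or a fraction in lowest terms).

Σ = -21/220

Step 1: r(k) = -(k + 2)*(8*k - (k + 1)**2 + 7)/((k + 6)*(k**2 - 8*k + 1)).
Take A(k)=k + 2, B(k)=k + 6, C(k)=k**2 - 8*k + 1.
Set up (k + 2)·f(k+1) − (k + 5)·f(k) − (k**2 - 8*k + 1) = 0.
Bound: deg f ≤ 3.
Solve for f: f(k) = -k*(2*k - 3)/2 (degree 2 ≤ 3).
Then R = B(k−1)f/C = -k*(k + 5)*(2*k - 3)/(2*(k**2 - 8*k + 1)), so s_k = R(k)·t_k = k*(3 - 2*k)/((k + 2)*(k + 3)*(k + 4)).
Verify: 2*(k**2 - 8*k + 1)/(k**4 + 14*k**3 + 71*k**2 + 154*k + 120) matches t_k.
Telescoping: Σ = s_(8) − s_(1) = -13/165 − (1/60) = -21/220.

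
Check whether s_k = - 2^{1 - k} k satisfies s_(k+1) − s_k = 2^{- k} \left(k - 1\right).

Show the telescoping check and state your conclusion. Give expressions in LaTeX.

Valid: the claim telescopes to t_k.

s_(k+1) = (-k - 1)/2**k
s_(k+1) − s_k = (k - 1)/2**k
(s_(k+1) − s_k) − t_k = 0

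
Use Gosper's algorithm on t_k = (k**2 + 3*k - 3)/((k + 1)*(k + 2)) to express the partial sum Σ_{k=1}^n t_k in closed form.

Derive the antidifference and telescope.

t_(k+1)/t_k = (k + 1)*(3*k + (k + 1)**2)/((k + 3)*(k**2 + 3*k - 3)).
Take A(k)=k + 1, B(k)=k + 3, C(k)=k**2 + 3*k - 3.
f must satisfy (k + 1)·f(k+1) − (k + 2)·f(k) = k**2 + 3*k - 3.
From deg A=1, deg B=1, deg C=2: d=2.
Coefficient equations give f(k) = k*(k - 4).
R(k) = B(k−1)·f(k)/C(k) = k*(k - 4)*(k + 2)/(k**2 + 3*k - 3); s_k = R·t_k = k*(k - 4)/(k + 1).
s_(k+1) − s_k = (k**2 + 3*k - 3)/(k**2 + 3*k + 2) = t_k.
Σ_(k=1)^n t_k = s_(n+1) − s_(1) = ((n**2 - 2*n - 3)/(n + 2)) − (-3/2), i.e. n*(2*n - 1)/(2*(n + 2)).

S(n) = n*(2*n - 1)/(2*(n + 2))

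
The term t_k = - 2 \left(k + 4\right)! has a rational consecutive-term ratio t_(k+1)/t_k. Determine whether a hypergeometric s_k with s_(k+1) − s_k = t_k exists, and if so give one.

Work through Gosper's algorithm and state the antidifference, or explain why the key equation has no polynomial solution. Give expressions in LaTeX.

no hypergeometric antidifference exists

Compute t_(k+1)/t_k: get k + 5.
Gosper form: A/B · C(k+1)/C(k) with A=k + 5, B=1, C=1.
Set up (k + 5)·f(k+1) − (1)·f(k) − (1) = 0.
d = -1 from the (1,0,0) case.
Negative degree bound (-1): no f exists, t_k not Gosper-summable.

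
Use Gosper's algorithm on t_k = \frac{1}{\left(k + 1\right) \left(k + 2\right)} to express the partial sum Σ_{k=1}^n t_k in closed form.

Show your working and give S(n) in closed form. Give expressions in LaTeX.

The ratio is (k + 1)/(k + 3).
Normal form (A,B,C) = (k + 1, k + 3, 1).
Set up (k + 1)·f(k+1) − (k + 2)·f(k) − (1) = 0.
From deg A=1, deg B=1, deg C=0: d=1.
A polynomial solution: f(k) = k.
R(k) = B(k−1)·f(k)/C(k) = k*(k + 2); s_k = R·t_k = k/(k + 1).
Verify: 1/(k**2 + 3*k + 2) matches t_k.
Σ_(k=1)^n t_k = s_(n+1) − s_(1) = ((n + 1)/(n + 2)) − (1/2), i.e. n/(2*(n + 2)).

S(n) = \frac{n}{2 \left(n + 2\right)}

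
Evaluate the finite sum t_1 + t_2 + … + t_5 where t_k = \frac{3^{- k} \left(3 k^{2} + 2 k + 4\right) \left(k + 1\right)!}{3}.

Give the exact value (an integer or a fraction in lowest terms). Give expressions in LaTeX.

Step 1: r(k) = (k + 2)*(2*k + 3*(k + 1)**2 + 6)/(3*(3*k**2 + 2*k + 4)).
Take A(k)=k/3 + 2/3, B(k)=1, C(k)=k**2 + 2*k/3 + 4/3.
Set up (k/3 + 2/3)·f(k+1) − (1)·f(k) − (k**2 + 2*k/3 + 4/3) = 0.
Degrees (1,0,2) ⇒ d ≤ 1.
A polynomial solution: f(k) = 3*k + 2.
Get s_k = R·t_k = (3*k + 2)*factorial(k + 1)/3**k with R(k) = B(k−1)f(k)/C(k) = 3*(3*k + 2)/(3*k**2 + 2*k + 4).
Check: Δs_k = (3*k**2 + 2*k + 4)*factorial(k + 1)/(3*3**k). ✓
Evaluate s at k=6 and k=1: 11200/81 and 10/3; difference 10930/81.

Σ = 10930/81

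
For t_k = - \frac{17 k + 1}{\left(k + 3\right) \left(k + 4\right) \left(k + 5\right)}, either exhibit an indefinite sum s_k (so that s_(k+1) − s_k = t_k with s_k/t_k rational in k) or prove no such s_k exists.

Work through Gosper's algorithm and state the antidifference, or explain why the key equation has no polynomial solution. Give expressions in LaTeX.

s_k = \frac{k \left(11 - 13 k\right)}{6 \left(k + 3\right) \left(k + 4\right)}

Compute t_(k+1)/t_k: get (k + 3)*(17*k + 18)/((k + 6)*(17*k + 1)).
Gosper form: A/B · C(k+1)/C(k) with A=k + 3, B=k + 6, C=k + 1/17.
Set up (k + 3)·f(k+1) − (k + 5)·f(k) − (k + 1/17) = 0.
From deg A=1, deg B=1, deg C=1: d=2.
Match coefficients ⇒ f(k) = k*(13*k - 11)/102.
R(k) = B(k−1)·f(k)/C(k) = k*(k + 5)*(13*k - 11)/(6*(17*k + 1)); s_k = R·t_k = k*(11 - 13*k)/(6*(k + 3)*(k + 4)).
s_(k+1) − s_k = (-17*k - 1)/(k**3 + 12*k**2 + 47*k + 60) = t_k.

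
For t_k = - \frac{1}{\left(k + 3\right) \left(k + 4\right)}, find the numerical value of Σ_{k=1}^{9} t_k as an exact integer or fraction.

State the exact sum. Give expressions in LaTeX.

Σ = -9/52

Compute t_(k+1)/t_k: get (k + 3)/(k + 5).
Factor: A=k + 3; B=k + 5; C=1.
Need (k + 3)·f(k+1) − (k + 4)·f(k) = 1.
deg f ≤ 1 (via 1,1,0).
Match coefficients ⇒ f(k) = k/3.
Certificate R = B(k−1)f/C = k*(k + 4)/3 gives s_k = -k/(3*k + 9).
s_(k+1) − s_k = -1/(k**2 + 7*k + 12) = t_k.
Σ_(k=1)^(9) t_k = s_(10) − s_(1) = -10/39 − (-1/12) = -9/52.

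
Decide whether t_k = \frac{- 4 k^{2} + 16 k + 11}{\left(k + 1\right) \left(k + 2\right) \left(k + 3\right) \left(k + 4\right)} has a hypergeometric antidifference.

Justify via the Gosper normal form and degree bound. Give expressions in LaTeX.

Ratio r(k) = (k + 1)*(16*k - 4*(k + 1)**2 + 27)/((k + 5)*(-4*k**2 + 16*k + 11)).
A = k + 1, B = k + 5, C = k**2 - 4*k - 11/4.
f must satisfy (k + 1)·f(k+1) − (k + 4)·f(k) = k**2 - 4*k - 11/4.
From deg A=1, deg B=1, deg C=2: d=3.
Coefficient equations give f(k) = -k*(k**2 + 14*k + 7)/8.
Then R = B(k−1)f/C = -k*(k + 4)*(k**2 + 14*k + 7)/(2*(4*k**2 - 16*k - 11)), so s_k = R(k)·t_k = k*(k**2 + 14*k + 7)/(2*(k + 1)*(k + 2)*(k + 3)).
Check: Δs_k = (-4*k**2 + 16*k + 11)/(k**4 + 10*k**3 + 35*k**2 + 50*k + 24). ✓

Yes. s_k = \frac{k \left(k^{2} + 14 k + 7\right)}{2 \left(k + 1\right) \left(k + 2\right) \left(k + 3\right)}.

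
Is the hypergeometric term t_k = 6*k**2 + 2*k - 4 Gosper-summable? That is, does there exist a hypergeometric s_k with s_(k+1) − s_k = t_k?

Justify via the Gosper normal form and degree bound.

Yes. s_k = 2*k*(k**2 - k - 2).

t_(k+1)/t_k = (k + 3*(k + 1)**2 - 1)/(3*k**2 + k - 2).
So A=1 and B=1, with C=k**2 + k/3 - 2/3.
Solve (1)·f(k+1) − (1)·f(k) = k**2 + k/3 - 2/3.
Degrees (0,0,2) ⇒ d ≤ 3.
Coefficient equations give f(k) = k*(k - 2)*(k + 1)/3.
Certificate R = B(k−1)f/C = k*(k - 2)/(3*k - 2) gives s_k = 2*k*(k**2 - k - 2).
Δs = 6*k**2 + 2*k - 4, as required.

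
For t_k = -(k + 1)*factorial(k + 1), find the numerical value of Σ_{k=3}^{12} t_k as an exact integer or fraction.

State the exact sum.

r(k) = (k + 2)**2/(k + 1) after simplifying.
Gosper form: A/B · C(k+1)/C(k) with A=k + 2, B=1, C=k + 1.
f must satisfy (k + 2)·f(k+1) − (1)·f(k) = k + 1.
d = 0 from the (1,0,1) case.
Solving with deg f ≤ 0: f(k) = 1.
Then R = B(k−1)f/C = 1/(k + 1), so s_k = R(k)·t_k = -factorial(k + 1).
s_(k+1) − s_k = -(k + 1)*factorial(k + 1) = t_k.
Telescoping: Σ = s_(13) − s_(3) = -87178291200 − (-24) = -87178291176.

Σ = -87178291176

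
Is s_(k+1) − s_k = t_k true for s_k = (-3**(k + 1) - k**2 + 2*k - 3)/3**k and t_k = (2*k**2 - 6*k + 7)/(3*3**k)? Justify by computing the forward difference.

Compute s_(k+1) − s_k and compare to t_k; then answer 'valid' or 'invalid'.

Valid: the claim telescopes to t_k.

s_(k+1) = (-9*3**k - k**2 - 2)/(3*3**k)
s_(k+1) − s_k = (2*k**2 - 6*k + 7)/(3*3**k)
(s_(k+1) − s_k) − t_k = 0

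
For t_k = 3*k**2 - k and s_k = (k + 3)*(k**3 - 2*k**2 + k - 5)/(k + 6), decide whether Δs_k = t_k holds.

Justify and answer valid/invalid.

s_(k+1) = (k + 4)*(k + (k + 1)**3 - 2*(k + 1)**2 - 4)/(k + 7)
s_(k+1) − s_k = (3*k**4 + 32*k**3 + 56*k**2 - 21*k - 15)/(k**2 + 13*k + 42)
(s_(k+1) − s_k) − t_k = 3*(-2*k**3 - 19*k**2 + 7*k - 5)/(k**2 + 13*k + 42)

Invalid: residual 3*(-2*k**3 - 19*k**2 + 7*k - 5)/(k**2 + 13*k + 42) ≠ 0.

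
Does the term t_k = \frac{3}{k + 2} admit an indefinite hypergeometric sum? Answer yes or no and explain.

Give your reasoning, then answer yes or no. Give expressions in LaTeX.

The ratio is (k + 2)/(k + 3).
A = k + 2, B = k + 3, C = 1.
Solve (k + 2)·f(k+1) − (k + 2)·f(k) = 1.
Bound: deg f ≤ 0.
Write f(k) = c0. Then LHS − RHS = -1, requiring -1 = 0: contradictory. No certificate.

No; the coefficient equations for f are inconsistent.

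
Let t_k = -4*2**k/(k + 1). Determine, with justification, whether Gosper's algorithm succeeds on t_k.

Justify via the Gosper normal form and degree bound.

No — key equation has no polynomial f.

r(k) = 2*(k + 1)/(k + 2) after simplifying.
Gosper form: A/B · C(k+1)/C(k) with A=2*k + 2, B=k + 2, C=1.
Key eq: (2*k + 2)·f(k+1) = (k + 1)·f(k) + (1).
deg f ≤ -1 (via 1,1,0).
Negative degree bound (-1): no f exists, t_k not Gosper-summable.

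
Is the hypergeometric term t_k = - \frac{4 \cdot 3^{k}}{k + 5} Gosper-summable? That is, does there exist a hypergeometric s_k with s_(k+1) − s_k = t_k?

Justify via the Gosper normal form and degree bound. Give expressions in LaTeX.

No — negative degree bound, so no certificate f.

Ratio r(k) = 3*(k + 5)/(k + 6).
So A=3*k + 15 and B=k + 6, with C=1.
Solve (3*k + 15)·f(k+1) − (k + 5)·f(k) = 1.
d = -1 from the (1,1,0) case.
deg f ≤ -1 is impossible — no certificate.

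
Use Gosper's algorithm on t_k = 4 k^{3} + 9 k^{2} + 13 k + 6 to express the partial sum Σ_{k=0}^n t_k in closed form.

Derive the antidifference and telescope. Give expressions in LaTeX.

Compute t_(k+1)/t_k: get (4*k**3 + 21*k**2 + 43*k + 32)/(4*k**3 + 9*k**2 + 13*k + 6).
Factor: A=1; B=1; C=k**3 + 9*k**2/4 + 13*k/4 + 3/2.
Solve (1)·f(k+1) − (1)·f(k) = k**3 + 9*k**2/4 + 13*k/4 + 3/2.
Degrees (0,0,3) ⇒ d ≤ 4.
Solve for f: f(k) = k*(k**3 + k**2 + 3*k + 1)/4 (degree 4 ≤ 4).
Certificate R = B(k−1)f/C = k*(k**3 + k**2 + 3*k + 1)/(4*k**3 + 9*k**2 + 13*k + 6) gives s_k = k*(k**3 + k**2 + 3*k + 1).
Verify: 4*k**3 + 9*k**2 + 13*k + 6 matches t_k.
s_(n+1) = n**4 + 5*n**3 + 12*n**2 + 14*n + 6 and s_(0) = 0, so S(n) = n**4 + 5*n**3 + 12*n**2 + 14*n + 6.

S(n) = n^{4} + 5 n^{3} + 12 n^{2} + 14 n + 6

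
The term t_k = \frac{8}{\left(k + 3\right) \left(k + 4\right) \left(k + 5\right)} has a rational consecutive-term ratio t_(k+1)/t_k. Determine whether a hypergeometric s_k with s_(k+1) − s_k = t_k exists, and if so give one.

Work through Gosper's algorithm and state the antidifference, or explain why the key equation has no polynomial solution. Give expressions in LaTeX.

The ratio is (k + 3)/(k + 6).
Take A(k)=k + 3, B(k)=k + 6, C(k)=1.
Key eq: (k + 3)·f(k+1) = (k + 5)·f(k) + (1).
From deg A=1, deg B=1, deg C=0: d=2.
Coefficient equations give f(k) = k*(k + 7)/24.
Then R = B(k−1)f/C = k*(k + 5)*(k + 7)/24, so s_k = R(k)·t_k = k*(k + 7)/(3*(k + 3)*(k + 4)).
Δs = 8/(k**3 + 12*k**2 + 47*k + 60), as required.

s_k = \frac{k \left(k + 7\right)}{3 \left(k + 3\right) \left(k + 4\right)}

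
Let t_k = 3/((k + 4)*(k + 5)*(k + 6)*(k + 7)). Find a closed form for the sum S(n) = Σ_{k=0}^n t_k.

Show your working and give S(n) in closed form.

The ratio is (k + 4)/(k + 8).
Take A(k)=k + 4, B(k)=k + 8, C(k)=1.
Solve (k + 4)·f(k+1) − (k + 7)·f(k) = 1.
Degrees (1,1,0) ⇒ d ≤ 3.
A polynomial solution: f(k) = k*(k**2 + 15*k + 74)/360.
Get s_k = R·t_k = k*(k**2 + 15*k + 74)/(120*(k + 4)*(k + 5)*(k + 6)) with R(k) = B(k−1)f(k)/C(k) = k*(k + 7)*(k**2 + 15*k + 74)/360.
Verify: 3/(k**4 + 22*k**3 + 179*k**2 + 638*k + 840) matches t_k.
s_(n+1) = (n**3 + 18*n**2 + 107*n + 90)/(120*(n**3 + 18*n**2 + 107*n + 210)) and s_(0) = 0, so S(n) = (n**3 + 18*n**2 + 107*n + 90)/(120*(n**3 + 18*n**2 + 107*n + 210)).

S(n) = (n**3 + 18*n**2 + 107*n + 90)/(120*(n**3 + 18*n**2 + 107*n + 210))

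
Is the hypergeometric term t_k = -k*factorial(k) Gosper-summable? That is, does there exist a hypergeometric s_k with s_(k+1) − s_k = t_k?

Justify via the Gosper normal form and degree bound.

Yes. s_k = -factorial(k).

Compute t_(k+1)/t_k: get (k + 1)**2/k.
Factor: A=k + 1; B=1; C=k.
f must satisfy (k + 1)·f(k+1) − (1)·f(k) = k.
Bound: deg f ≤ 0.
Coefficient equations give f(k) = 1.
Get s_k = R·t_k = -factorial(k) with R(k) = B(k−1)f(k)/C(k) = 1/k.
Δs = -k*factorial(k), as required.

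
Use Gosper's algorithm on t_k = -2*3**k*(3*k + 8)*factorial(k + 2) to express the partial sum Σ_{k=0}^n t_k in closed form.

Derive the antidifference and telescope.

S(n) = -6*3**n*factorial(n + 3) + 4

r(k) = 3*(k + 3)*(3*k + 11)/(3*k + 8) after simplifying.
Take A(k)=3*k + 9, B(k)=1, C(k)=k + 8/3.
Set up (3*k + 9)·f(k+1) − (1)·f(k) − (k + 8/3) = 0.
d = 0 from the (1,0,1) case.
A polynomial solution: f(k) = 1/3.
R(k) = B(k−1)·f(k)/C(k) = 1/(3*k + 8); s_k = R·t_k = -2*3**k*factorial(k + 2).
Check: Δs_k = -2*3**k*(3*k + 8)*factorial(k + 2). ✓
Telescope: S(n) = s_(n+1) − s_(0) = -6*3**n*factorial(n + 3) − (-4) = -6*3**n*factorial(n + 3) + 4.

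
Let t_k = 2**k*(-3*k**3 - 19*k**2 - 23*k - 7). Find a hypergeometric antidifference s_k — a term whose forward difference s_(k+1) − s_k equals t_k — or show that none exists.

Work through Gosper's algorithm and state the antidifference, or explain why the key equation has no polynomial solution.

t_(k+1)/t_k = 2*(3*k**3 + 28*k**2 + 70*k + 52)/(3*k**3 + 19*k**2 + 23*k + 7).
Normal form (A,B,C) = (2, 1, k**3 + 19*k**2/3 + 23*k/3 + 7/3).
Set up (2)·f(k+1) − (1)·f(k) − (k**3 + 19*k**2/3 + 23*k/3 + 7/3) = 0.
Degrees (0,0,3) ⇒ d ≤ 3.
Solve for f: f(k) = (3*k**3 + k**2 + k - 3)/3 (degree 3 ≤ 3).
R(k) = B(k−1)·f(k)/C(k) = (3*k**3 + k**2 + k - 3)/((k + 1)*(3*k**2 + 16*k + 7)); s_k = R·t_k = 2**k*(-3*k**3 - k**2 - k + 3).
Δs = 2**k*(-3*k**3 - 19*k**2 - 23*k - 7), as required.

s_k = 2**k*(-3*k**3 - k**2 - k + 3)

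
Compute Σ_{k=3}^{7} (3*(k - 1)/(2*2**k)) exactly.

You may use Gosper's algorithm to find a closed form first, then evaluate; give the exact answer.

The ratio is k/(2*(k - 1)).
Factor: A=1/2; B=1; C=k - 1.
Key eq: (1/2)·f(k+1) = (1)·f(k) + (k - 1).
From deg A=0, deg B=0, deg C=1: d=1.
Solving with deg f ≤ 1: f(k) = -2*k.
So s_k = (B(k−1)f/C)·t_k = (-2*k/(k - 1))·t_k = -3*k/2**k.
s_(k+1) − s_k = 3*(k - 1)/(2*2**k) = t_k.
Evaluate s at k=8 and k=3: -3/32 and -9/8; difference 33/32.

Σ = 33/32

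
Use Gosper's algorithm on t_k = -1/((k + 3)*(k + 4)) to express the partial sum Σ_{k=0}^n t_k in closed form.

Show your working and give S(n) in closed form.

S(n) = (-n - 1)/(3*(n + 4))

t_(k+1)/t_k = (k + 3)/(k + 5).
So A=k + 3 and B=k + 5, with C=1.
Solve (k + 3)·f(k+1) − (k + 4)·f(k) = 1.
Degrees (1,1,0) ⇒ d ≤ 1.
Match coefficients ⇒ f(k) = k/3.
Certificate R = B(k−1)f/C = k*(k + 4)/3 gives s_k = -k/(3*k + 9).
Δs = -1/(k**2 + 7*k + 12), as required.
Σ_(k=0)^n t_k = s_(n+1) − s_(0) = ((-n - 1)/(3*(n + 4))) − (0), i.e. (-n - 1)/(3*(n + 4)).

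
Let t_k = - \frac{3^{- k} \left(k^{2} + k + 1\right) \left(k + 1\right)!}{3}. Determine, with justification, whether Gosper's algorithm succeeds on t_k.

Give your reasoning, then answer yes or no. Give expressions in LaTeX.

Yes. s_k = - 3^{- k} \left(k + 1\right) \left(k + 1\right)!.

Compute t_(k+1)/t_k: get (k + 2)*(k + (k + 1)**2 + 2)/(3*(k**2 + k + 1)).
Gosper form: A/B · C(k+1)/C(k) with A=k/3 + 2/3, B=1, C=k**2 + k + 1.
Solve (k/3 + 2/3)·f(k+1) − (1)·f(k) = k**2 + k + 1.
d = 1 from the (1,0,2) case.
A polynomial solution: f(k) = 3*(k + 1).
Then R = B(k−1)f/C = 3*(k + 1)/(k**2 + k + 1), so s_k = R(k)·t_k = -(k + 1)*factorial(k + 1)/3**k.
Check: Δs_k = -(k**2 + k + 1)*factorial(k + 1)/(3*3**k). ✓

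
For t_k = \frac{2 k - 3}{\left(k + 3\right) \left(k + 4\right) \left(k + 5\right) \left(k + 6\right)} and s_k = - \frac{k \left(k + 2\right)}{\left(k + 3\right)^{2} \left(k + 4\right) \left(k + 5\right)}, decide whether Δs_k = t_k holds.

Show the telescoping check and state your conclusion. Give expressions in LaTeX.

s_(k+1) = -(k + 1)*(k + 3)/((k + 4)**2*(k + 5)*(k + 6))
s_(k+1) − s_k = (k*(k + 2)*(k + 4)*(k + 6) - (k + 1)*(k + 3)**3)/((k + 3)**2*(k + 4)**2*(k + 5)*(k + 6))
(s_(k+1) − s_k) − t_k = 3*(-k**2 - 3*k + 3)/(k**6 + 25*k**5 + 257*k**4 + 1391*k**3 + 4182*k**2 + 6624*k + 4320)

Invalid: residual \frac{3 \left(- k^{2} - 3 k + 3\right)}{k^{6} + 25 k^{5} + 257 k^{4} + 1391 k^{3} + 4182 k^{2} + 6624 k + 4320} ≠ 0.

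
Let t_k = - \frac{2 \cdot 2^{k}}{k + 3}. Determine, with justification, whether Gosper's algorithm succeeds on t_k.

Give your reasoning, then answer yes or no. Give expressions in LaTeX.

No — negative degree bound, so no certificate f.

The ratio is 2*(k + 3)/(k + 4).
Gosper form: A/B · C(k+1)/C(k) with A=2*k + 6, B=k + 4, C=1.
Need (2*k + 6)·f(k+1) − (k + 3)·f(k) = 1.
deg f ≤ -1 (via 1,1,0).
Negative degree bound (-1): no f exists, t_k not Gosper-summable.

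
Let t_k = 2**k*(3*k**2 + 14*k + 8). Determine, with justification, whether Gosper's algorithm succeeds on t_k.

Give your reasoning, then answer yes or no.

Ratio r(k) = 2*(3*k**2 + 20*k + 25)/(3*k**2 + 14*k + 8).
Normal form (A,B,C) = (2, 1, k**2 + 14*k/3 + 8/3).
Need (2)·f(k+1) − (1)·f(k) = k**2 + 14*k/3 + 8/3.
d = 2 from the (0,0,2) case.
Solving with deg f ≤ 2: f(k) = (3*k**2 + 2*k - 2)/3.
So s_k = (B(k−1)f/C)·t_k = ((3*k**2 + 2*k - 2)/((k + 4)*(3*k + 2)))·t_k = 2**k*(3*k**2 + 2*k - 2).
s_(k+1) − s_k = 2**k*(3*k**2 + 14*k + 8) = t_k.

Yes. s_k = 2**k*(3*k**2 + 2*k - 2).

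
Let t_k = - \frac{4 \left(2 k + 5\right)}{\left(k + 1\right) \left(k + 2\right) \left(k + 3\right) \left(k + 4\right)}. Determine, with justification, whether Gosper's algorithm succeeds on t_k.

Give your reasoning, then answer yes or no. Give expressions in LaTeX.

t_(k+1)/t_k = (k + 1)*(2*k + 7)/((k + 5)*(2*k + 5)).
Factor: A=k + 1; B=k + 5; C=k + 5/2.
Key eq: (k + 1)·f(k+1) = (k + 4)·f(k) + (k + 5/2).
Bound: deg f ≤ 3.
Solving with deg f ≤ 3: f(k) = k*(k + 2)*(k + 4)/6.
R(k) = B(k−1)·f(k)/C(k) = k*(k + 2)*(k + 4)**2/(3*(2*k + 5)); s_k = R·t_k = 4*k*(-k - 4)/(3*(k**2 + 4*k + 3)).
Verify: 4*(-2*k - 5)/(k**4 + 10*k**3 + 35*k**2 + 50*k + 24) matches t_k.

Yes. s_k = \frac{4 k \left(- k - 4\right)}{3 \left(k^{2} + 4 k + 3\right)}.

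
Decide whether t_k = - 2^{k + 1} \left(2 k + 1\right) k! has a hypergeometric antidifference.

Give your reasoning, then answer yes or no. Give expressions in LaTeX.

Yes. s_k = - 2^{k + 1} k!.

r(k) = 2*(k + 1)*(2*k + 3)/(2*k + 1) after simplifying.
Factor: A=2*k + 2; B=1; C=k + 1/2.
f must satisfy (2*k + 2)·f(k+1) − (1)·f(k) = k + 1/2.
From deg A=1, deg B=0, deg C=1: d=0.
Coefficient equations give f(k) = 1/2.
Then R = B(k−1)f/C = 1/(2*k + 1), so s_k = R(k)·t_k = -2**(k + 1)*factorial(k).
Verify: -2**(k + 1)*(2*k + 1)*factorial(k) matches t_k.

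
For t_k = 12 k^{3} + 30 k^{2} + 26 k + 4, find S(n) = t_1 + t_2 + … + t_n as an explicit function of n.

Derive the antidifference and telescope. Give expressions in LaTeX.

S(n) = n \left(3 n^{3} + 16 n^{2} + 31 n + 22\right)

t_(k+1)/t_k = (6*k**3 + 33*k**2 + 61*k + 36)/(6*k**3 + 15*k**2 + 13*k + 2).
Gosper form: A/B · C(k+1)/C(k) with A=1, B=1, C=k**3 + 5*k**2/2 + 13*k/6 + 1/3.
f must satisfy (1)·f(k+1) − (1)·f(k) = k**3 + 5*k**2/2 + 13*k/6 + 1/3.
From deg A=0, deg B=0, deg C=3: d=4.
Coefficient equations give f(k) = k*(3*k**3 + 4*k**2 + k - 4)/12.
Certificate R = B(k−1)f/C = k*(3*k**3 + 4*k**2 + k - 4)/(2*(6*k**3 + 15*k**2 + 13*k + 2)) gives s_k = k*(3*k**3 + 4*k**2 + k - 4).
Δs = 12*k**3 + 30*k**2 + 26*k + 4, as required.
Evaluate: s_(n+1) = 3*n**4 + 16*n**3 + 31*n**2 + 22*n + 4; subtract s_(1) = 4 ⇒ S(n) = n*(3*n**3 + 16*n**2 + 31*n + 22).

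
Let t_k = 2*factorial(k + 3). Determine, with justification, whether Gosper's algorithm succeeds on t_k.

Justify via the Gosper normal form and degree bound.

Compute t_(k+1)/t_k: get k + 4.
Gosper form: A/B · C(k+1)/C(k) with A=k + 4, B=1, C=1.
Need (k + 4)·f(k+1) − (1)·f(k) = 1.
Bound: deg f ≤ -1.
d = -1 < 0 ⇒ no nonzero polynomial f; not summable.

No — key equation has no polynomial f.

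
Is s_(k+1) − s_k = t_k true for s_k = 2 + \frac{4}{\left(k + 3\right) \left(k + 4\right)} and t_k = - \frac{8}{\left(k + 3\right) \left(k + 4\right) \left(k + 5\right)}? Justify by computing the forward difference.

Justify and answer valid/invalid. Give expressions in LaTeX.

s_(k+1) = 2 + 4/((k + 4)*(k + 5))
s_(k+1) − s_k = -8/(k**3 + 12*k**2 + 47*k + 60)
(s_(k+1) − s_k) − t_k = 0

Valid — Δs_k = t_k.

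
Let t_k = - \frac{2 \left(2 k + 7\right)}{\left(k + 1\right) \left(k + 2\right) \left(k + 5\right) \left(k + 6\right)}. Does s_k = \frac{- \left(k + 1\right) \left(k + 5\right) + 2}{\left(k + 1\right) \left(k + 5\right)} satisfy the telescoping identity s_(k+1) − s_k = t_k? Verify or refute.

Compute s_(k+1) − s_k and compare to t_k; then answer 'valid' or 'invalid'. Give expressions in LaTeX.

valid; difference matches t_k

s_(k+1) = (-(k + 2)*(k + 6) + 2)/((k + 2)*(k + 6))
s_(k+1) − s_k = 2*(-2*k - 7)/(k**4 + 14*k**3 + 65*k**2 + 112*k + 60)
(s_(k+1) − s_k) − t_k = 0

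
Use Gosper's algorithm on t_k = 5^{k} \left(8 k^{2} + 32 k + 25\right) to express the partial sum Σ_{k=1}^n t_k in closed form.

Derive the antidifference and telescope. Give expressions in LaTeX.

Compute t_(k+1)/t_k: get 5*(8*k**2 + 48*k + 65)/(8*k**2 + 32*k + 25).
So A=5 and B=1, with C=k**2 + 4*k + 25/8.
Set up (5)·f(k+1) − (1)·f(k) − (k**2 + 4*k + 25/8) = 0.
From deg A=0, deg B=0, deg C=2: d=2.
A polynomial solution: f(k) = k*(2*k + 3)/8.
So s_k = (B(k−1)f/C)·t_k = (k*(2*k + 3)/(8*k**2 + 32*k + 25))·t_k = 5**k*k*(2*k + 3).
Δs = 5**k*(8*k**2 + 32*k + 25), as required.
Evaluate: s_(n+1) = 5**(n + 1)*(2*n**2 + 7*n + 5); subtract s_(1) = 25 ⇒ S(n) = 10*5**n*n**2 + 35*5**n*n + 25*5**n - 25.

S(n) = 10 \cdot 5^{n} n^{2} + 35 \cdot 5^{n} n + 25 \cdot 5^{n} - 25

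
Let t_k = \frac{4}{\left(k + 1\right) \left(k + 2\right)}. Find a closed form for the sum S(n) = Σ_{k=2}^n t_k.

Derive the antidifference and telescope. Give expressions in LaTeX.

S(n) = \frac{4 \left(n - 1\right)}{3 \left(n + 2\right)}

t_(k+1)/t_k = (k + 1)/(k + 3).
A = k + 1, B = k + 3, C = 1.
Need (k + 1)·f(k+1) − (k + 2)·f(k) = 1.
Degrees (1,1,0) ⇒ d ≤ 1.
Solve for f: f(k) = k (degree 1 ≤ 1).
Get s_k = R·t_k = 4*k/(k + 1) with R(k) = B(k−1)f(k)/C(k) = k*(k + 2).
Verify: 4/(k**2 + 3*k + 2) matches t_k.
Evaluate: s_(n+1) = 4*(n + 1)/(n + 2); subtract s_(2) = 8/3 ⇒ S(n) = 4*(n - 1)/(3*(n + 2)).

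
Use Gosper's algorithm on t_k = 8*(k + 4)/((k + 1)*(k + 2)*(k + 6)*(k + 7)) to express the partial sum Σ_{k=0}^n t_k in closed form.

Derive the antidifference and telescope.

S(n) = 2*(n**2 + 9*n + 8)/(3*(n**2 + 9*n + 14))

Step 1: r(k) = (k + 1)*(k + 5)*(k + 6)/((k + 3)*(k + 4)*(k + 8)).
Normal form (A,B,C) = (k + 1, k + 8, k**4 + 16*k**3 + 95*k**2 + 248*k + 240).
Solve (k + 1)·f(k+1) − (k + 7)·f(k) = k**4 + 16*k**3 + 95*k**2 + 248*k + 240.
d = 6 from the (1,1,4) case.
Coefficient equations give f(k) = k*(k + 2)*(k + 3)*(k + 4)*(k + 5)*(k + 7)/12.
So s_k = (B(k−1)f/C)·t_k = (k*(k + 2)*(k + 7)**2/(12*(k + 4)))·t_k = 2*k*(k + 7)/(3*(k**2 + 7*k + 6)).
Verify: 8*(k + 4)/(k**4 + 16*k**3 + 83*k**2 + 152*k + 84) matches t_k.
Evaluate: s_(n+1) = 2*(n**2 + 9*n + 8)/(3*(n**2 + 9*n + 14)); subtract s_(0) = 0 ⇒ S(n) = 2*(n**2 + 9*n + 8)/(3*(n**2 + 9*n + 14)).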